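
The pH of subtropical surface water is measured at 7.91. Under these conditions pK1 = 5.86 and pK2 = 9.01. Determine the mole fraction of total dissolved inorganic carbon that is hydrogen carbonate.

α₁ = 1 / (1 + [H⁺]/K1 + K2/[H⁺]) = 1 / (1 + 10^-2.05 + 10^-1.10)
   = 1 / (1 + 0.0089125 + 0.079433) = 1/1.0883 = 0.9188

α₁ = 0.919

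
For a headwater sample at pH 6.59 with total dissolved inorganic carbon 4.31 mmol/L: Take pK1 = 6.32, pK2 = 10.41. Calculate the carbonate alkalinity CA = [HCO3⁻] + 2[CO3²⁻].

CA = 2.80 mmol/L

CA = [HCO3⁻] + 2[CO3²⁻] = (α₁ + 2α₂)·DIC
At pH 6.59: [H⁺]/K1 = 10^-0.27 = 0.53703, K2/[H⁺] = 10^-3.82 = 0.00015136
α₁ = 1/(1 + 0.53703 + 0.00015136) = 1/1.5372 = 0.6505; α₂ = α₁·K2/[H⁺] = 9.846×10^-5
α₁ + 2α₂ = 0.6507
CA = 0.6507 × 4.31 = 2.80 mmol/L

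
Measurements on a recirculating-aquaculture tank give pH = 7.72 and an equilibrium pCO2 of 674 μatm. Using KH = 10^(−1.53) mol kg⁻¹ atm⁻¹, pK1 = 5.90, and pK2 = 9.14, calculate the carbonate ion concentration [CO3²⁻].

[CO3²⁻] = 0.0500 mmol/kg

[CO2*] = KH · pCO2 = 10^(−1.53) × 674×10^-6 = 1.989×10^-5 mol/kg
α₀ = 1/(1 + K1/[H⁺] + K1K2/[H⁺]²) = 1/(1 + 10^+1.82 + 10^+0.40) = 0.01437
DIC = [CO2*]/α₀ = 1.989×10^-5 / 0.01437 = 1.384 mmol/kg
[CO3²⁻] = α₂·DIC; α₂ = 0.03610, so [CO3²⁻] = 0.03610 × 1.384 = 0.0500 mmol/kg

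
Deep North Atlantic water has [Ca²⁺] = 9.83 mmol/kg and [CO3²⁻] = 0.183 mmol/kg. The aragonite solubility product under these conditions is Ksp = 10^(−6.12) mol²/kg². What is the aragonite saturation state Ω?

Ksp = 10^(−6.12) = 7.586×10^-7
Ω = [Ca²⁺][CO3²⁻]/Ksp = (9.83×10^-3)(0.183×10^-3) / 7.586×10^-7 = 2.37

Ω = 2.37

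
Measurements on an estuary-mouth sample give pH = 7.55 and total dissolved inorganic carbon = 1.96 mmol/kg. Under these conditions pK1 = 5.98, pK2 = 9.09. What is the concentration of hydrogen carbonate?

α₁ = 1 / (1 + [H⁺]/K1 + K2/[H⁺]) = 1 / (1 + 10^-1.57 + 10^-1.54)
   = 1 / (1 + 0.026915 + 0.028840) = 1/1.0558 = 0.9472
[HCO3⁻] = α₁ × DIC = 0.9472 × 1.96 = 1.86 mmol/kg

[HCO3⁻] = 1.86 mmol/kg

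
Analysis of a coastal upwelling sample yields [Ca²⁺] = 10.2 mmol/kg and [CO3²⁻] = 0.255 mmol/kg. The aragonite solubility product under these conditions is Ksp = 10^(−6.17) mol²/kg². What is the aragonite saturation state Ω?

Ω = 3.85

Ksp = 10^(−6.17) = 6.761×10^-7
Ω = [Ca²⁺][CO3²⁻]/Ksp = (10.2×10^-3)(0.255×10^-3) / 6.761×10^-7 = 3.85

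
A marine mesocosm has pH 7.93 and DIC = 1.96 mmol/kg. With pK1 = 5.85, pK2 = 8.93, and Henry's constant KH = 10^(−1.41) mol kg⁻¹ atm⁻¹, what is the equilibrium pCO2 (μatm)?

pCO2 = 378 μatm

α₀ = 1 / (1 + K1/[H⁺] + K1K2/[H⁺]²) = 1 / (1 + 10^+2.08 + 10^+1.08)
   = 1 / (1 + 120.23 + 12.023) = 1/133.25 = 0.007505
[CO2*] = α₀ × DIC = 0.007505 × 1.96 = 0.01471 mmol/kg = 14.71 μmol/kg
pCO2 = [CO2*]/KH = 1.471×10^-5 / 3.890×10^-2 = 378 μatm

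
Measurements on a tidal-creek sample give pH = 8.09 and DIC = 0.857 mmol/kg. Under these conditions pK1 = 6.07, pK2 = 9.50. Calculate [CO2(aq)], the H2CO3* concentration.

α₀ = 1 / (1 + K1/[H⁺] + K1K2/[H⁺]²) = 1 / (1 + 10^+2.02 + 10^+0.61)
   = 1 / (1 + 104.71 + 4.0738) = 1/109.79 = 0.009109
[CO2*] = α₀ × DIC = 0.009109 × 0.857 = 0.00781 mmol/kg = 7.81 μmol/kg

[CO2*] = 7.81 μmol/kg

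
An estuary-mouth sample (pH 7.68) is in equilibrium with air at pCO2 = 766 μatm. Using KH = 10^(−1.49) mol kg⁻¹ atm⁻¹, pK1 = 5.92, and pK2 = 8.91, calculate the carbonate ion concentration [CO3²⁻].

[CO2*] = KH · pCO2 = 10^(−1.49) × 766×10^-6 = 2.479×10^-5 mol/kg
α₀ = 1/(1 + K1/[H⁺] + K1K2/[H⁺]²) = 1/(1 + 10^+1.76 + 10^+0.53) = 0.01615
DIC = [CO2*]/α₀ = 2.479×10^-5 / 0.01615 = 1.535 mmol/kg
[CO3²⁻] = α₂·DIC; α₂ = 0.05471, so [CO3²⁻] = 0.05471 × 1.535 = 0.0840 mmol/kg

[CO3²⁻] = 0.0840 mmol/kg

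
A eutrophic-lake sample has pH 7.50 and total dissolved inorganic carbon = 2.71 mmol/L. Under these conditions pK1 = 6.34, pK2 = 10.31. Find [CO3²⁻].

[CO3²⁻] = 3.92 μmol/L

α₂ = 1 / (1 + [H⁺]/K2 + [H⁺]²/(K1K2)) = 1 / (1 + 10^+2.81 + 10^+1.65)
   = 1 / (1 + 645.65 + 44.668) = 1/691.32 = 0.001447
[CO3²⁻] = α₂ × DIC = 0.001447 × 2.71 = 0.00392 mmol/L = 3.92 μmol/L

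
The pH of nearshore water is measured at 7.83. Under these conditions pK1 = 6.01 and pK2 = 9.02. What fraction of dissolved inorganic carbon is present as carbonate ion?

α₂ = 0.0598

α₂ = 1 / (1 + [H⁺]/K2 + [H⁺]²/(K1K2)) = 1 / (1 + 10^+1.19 + 10^-0.63)
   = 1 / (1 + 15.488 + 0.23442) = 1/16.723 = 0.05980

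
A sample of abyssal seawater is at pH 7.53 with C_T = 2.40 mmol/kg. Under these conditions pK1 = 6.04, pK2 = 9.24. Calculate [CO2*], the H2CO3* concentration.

[CO2*] = 0.0738 mmol/kg

α₀ = 1 / (1 + K1/[H⁺] + K1K2/[H⁺]²) = 1 / (1 + 10^+1.49 + 10^-0.22)
   = 1 / (1 + 30.903 + 0.60256) = 1/32.506 = 0.03076
[CO2*] = α₀ × DIC = 0.03076 × 2.40 = 0.0738 mmol/kg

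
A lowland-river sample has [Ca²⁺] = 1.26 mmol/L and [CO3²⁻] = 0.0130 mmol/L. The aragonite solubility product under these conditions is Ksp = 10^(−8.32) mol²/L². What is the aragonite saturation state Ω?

Ksp = 10^(−8.32) = 4.786×10^-9
Ω = [Ca²⁺][CO3²⁻]/Ksp = (1.26×10^-3)(0.0130×10^-3) / 4.786×10^-9 = 3.42

Ω = 3.42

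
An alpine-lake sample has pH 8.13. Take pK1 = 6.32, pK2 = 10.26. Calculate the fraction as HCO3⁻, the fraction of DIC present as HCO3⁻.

α₁ = 1 / (1 + [H⁺]/K1 + K2/[H⁺]) = 1 / (1 + 10^-1.81 + 10^-2.13)
   = 1 / (1 + 0.015488 + 0.0074131) = 1/1.0229 = 0.9776

α₁ = 0.978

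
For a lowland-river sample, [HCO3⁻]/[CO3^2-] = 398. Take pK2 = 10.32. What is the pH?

pH = 7.72

From K2 = [H⁺][CO3^2-]/[HCO3⁻]:  pH = pK2 − log₁₀([HCO3⁻]/[CO3^2-])
log₁₀(398) = +2.600
pH = 10.32 − (+2.600) = 7.72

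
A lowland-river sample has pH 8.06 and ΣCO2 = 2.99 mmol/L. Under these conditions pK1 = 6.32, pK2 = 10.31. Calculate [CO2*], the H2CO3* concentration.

α₀ = 1 / (1 + K1/[H⁺] + K1K2/[H⁺]²) = 1 / (1 + 10^+1.74 + 10^-0.51)
   = 1 / (1 + 54.954 + 0.30903) = 1/56.263 = 0.01777
[CO2*] = α₀ × DIC = 0.01777 × 2.99 = 0.0531 mmol/L

[CO2*] = 0.0531 mmol/L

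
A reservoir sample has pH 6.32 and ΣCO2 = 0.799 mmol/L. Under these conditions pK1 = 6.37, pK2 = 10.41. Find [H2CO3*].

α₀ = 1 / (1 + K1/[H⁺] + K1K2/[H⁺]²) = 1 / (1 + 10^-0.05 + 10^-4.14)
   = 1 / (1 + 0.89125 + 7.2444×10^-5) = 1/1.8913 = 0.5287
[CO2*] = α₀ × DIC = 0.5287 × 0.799 = 0.422 mmol/L

[CO2*] = 0.422 mmol/L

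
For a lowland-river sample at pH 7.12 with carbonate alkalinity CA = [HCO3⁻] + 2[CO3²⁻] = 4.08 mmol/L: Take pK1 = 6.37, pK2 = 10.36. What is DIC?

CA = [HCO3⁻] + 2[CO3²⁻] = (α₁ + 2α₂)·DIC
At pH 7.12: [H⁺]/K1 = 10^-0.75 = 0.17783, K2/[H⁺] = 10^-3.24 = 0.00057544
α₁ = 1/(1 + 0.17783 + 0.00057544) = 1/1.1784 = 0.8486; α₂ = α₁·K2/[H⁺] = 0.0004883
α₁ + 2α₂ = 0.8496
DIC = CA / (α₁ + 2α₂) = 4.08 / 0.8496 = 4.80 mmol/L

DIC = 4.80 mmol/L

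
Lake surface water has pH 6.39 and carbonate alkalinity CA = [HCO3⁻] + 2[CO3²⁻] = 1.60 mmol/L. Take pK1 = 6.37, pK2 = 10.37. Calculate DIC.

CA = [HCO3⁻] + 2[CO3²⁻] = (α₁ + 2α₂)·DIC
At pH 6.39: [H⁺]/K1 = 10^-0.02 = 0.95499, K2/[H⁺] = 10^-3.98 = 0.00010471
α₁ = 1/(1 + 0.95499 + 0.00010471) = 1/1.9551 = 0.5115; α₂ = α₁·K2/[H⁺] = 5.356×10^-5
α₁ + 2α₂ = 0.5116
DIC = CA / (α₁ + 2α₂) = 1.60 / 0.5116 = 3.13 mmol/L

DIC = 3.13 mmol/L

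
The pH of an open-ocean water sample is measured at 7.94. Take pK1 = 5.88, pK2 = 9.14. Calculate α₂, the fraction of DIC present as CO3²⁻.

α₂ = 0.0589

α₂ = 1 / (1 + [H⁺]/K2 + [H⁺]²/(K1K2)) = 1 / (1 + 10^+1.20 + 10^-0.86)
   = 1 / (1 + 15.849 + 0.13804) = 1/16.987 = 0.05887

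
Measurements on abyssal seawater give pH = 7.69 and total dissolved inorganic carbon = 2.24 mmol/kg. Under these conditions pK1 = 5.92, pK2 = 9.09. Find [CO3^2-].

[CO3²⁻] = 0.0844 mmol/kg

α₂ = 1 / (1 + [H⁺]/K2 + [H⁺]²/(K1K2)) = 1 / (1 + 10^+1.40 + 10^-0.37)
   = 1 / (1 + 25.119 + 0.42658) = 1/26.545 = 0.03767
[CO3²⁻] = α₂ × DIC = 0.03767 × 2.24 = 0.0844 mmol/kg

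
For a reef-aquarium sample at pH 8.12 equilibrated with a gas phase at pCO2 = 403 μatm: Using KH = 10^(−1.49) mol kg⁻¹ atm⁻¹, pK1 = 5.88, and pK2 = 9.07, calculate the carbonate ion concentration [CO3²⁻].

[CO2*] = KH · pCO2 = 10^(−1.49) × 403×10^-6 = 1.304×10^-5 mol/kg
α₀ = 1/(1 + K1/[H⁺] + K1K2/[H⁺]²) = 1/(1 + 10^+2.24 + 10^+1.29) = 0.005147
DIC = [CO2*]/α₀ = 1.304×10^-5 / 0.005147 = 2.534 mmol/kg
[CO3²⁻] = α₂·DIC; α₂ = 0.1004, so [CO3²⁻] = 0.1004 × 2.534 = 0.254 mmol/kg

[CO3²⁻] = 0.254 mmol/kg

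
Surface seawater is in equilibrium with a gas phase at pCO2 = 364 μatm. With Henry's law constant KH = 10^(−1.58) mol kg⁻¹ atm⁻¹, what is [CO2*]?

KH = 10^(−1.58) = 2.630×10^-2 mol kg⁻¹ atm⁻¹
[CO2*] = KH · pCO2 = 2.630×10^-2 × 364×10^-6 atm = 9.57×10^-6 mol/kg

[CO2*] = 9.57 μmol/kg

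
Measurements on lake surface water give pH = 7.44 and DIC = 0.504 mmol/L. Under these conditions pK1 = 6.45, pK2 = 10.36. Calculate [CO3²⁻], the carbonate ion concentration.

[CO3²⁻] = 0.549 μmol/L

α₂ = 1 / (1 + [H⁺]/K2 + [H⁺]²/(K1K2)) = 1 / (1 + 10^+2.92 + 10^+1.93)
   = 1 / (1 + 831.76 + 85.114) = 1/917.88 = 0.001089
[CO3²⁻] = α₂ × DIC = 0.001089 × 0.504 = 0.000549 mmol/L = 0.549 μmol/L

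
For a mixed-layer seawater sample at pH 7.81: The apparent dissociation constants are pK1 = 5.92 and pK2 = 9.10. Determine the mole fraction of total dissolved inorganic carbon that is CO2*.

α₀ = 0.0121

α₀ = 1 / (1 + K1/[H⁺] + K1K2/[H⁺]²) = 1 / (1 + 10^+1.89 + 10^+0.60)
   = 1 / (1 + 77.625 + 3.9811) = 1/82.606 = 0.01211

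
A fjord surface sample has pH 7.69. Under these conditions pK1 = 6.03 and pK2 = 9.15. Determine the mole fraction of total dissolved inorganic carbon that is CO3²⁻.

α₂ = 1 / (1 + [H⁺]/K2 + [H⁺]²/(K1K2)) = 1 / (1 + 10^+1.46 + 10^-0.20)
   = 1 / (1 + 28.840 + 0.63096) = 1/30.471 = 0.03282

α₂ = 0.0328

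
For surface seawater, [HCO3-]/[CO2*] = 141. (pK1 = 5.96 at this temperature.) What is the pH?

From K1 = [H⁺][HCO3-]/[CO2*]:  pH = pK1 + log₁₀([HCO3-]/[CO2*])
log₁₀(141) = +2.149
pH = 5.96 + (+2.149) = 8.11

pH = 8.11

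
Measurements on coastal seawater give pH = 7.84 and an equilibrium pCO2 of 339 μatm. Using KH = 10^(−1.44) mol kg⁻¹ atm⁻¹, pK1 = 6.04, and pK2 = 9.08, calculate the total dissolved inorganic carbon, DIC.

[CO2*] = KH · pCO2 = 10^(−1.44) × 339×10^-6 = 1.231×10^-5 mol/kg
α₀ = 1/(1 + K1/[H⁺] + K1K2/[H⁺]²) = 1/(1 + 10^+1.80 + 10^+0.56) = 0.01477
DIC = [CO2*]/α₀ = 1.231×10^-5 / 0.01477 = 0.834 mmol/kg

DIC = 0.834 mmol/kg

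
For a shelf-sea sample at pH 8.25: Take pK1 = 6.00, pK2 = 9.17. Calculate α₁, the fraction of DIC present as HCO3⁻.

α₁ = 1 / (1 + [H⁺]/K1 + K2/[H⁺]) = 1 / (1 + 10^-2.25 + 10^-0.92)
   = 1 / (1 + 0.0056234 + 0.12023) = 1/1.1258 = 0.8882

α₁ = 0.888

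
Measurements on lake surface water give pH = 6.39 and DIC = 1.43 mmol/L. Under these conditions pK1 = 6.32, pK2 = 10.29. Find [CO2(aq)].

α₀ = 1 / (1 + K1/[H⁺] + K1K2/[H⁺]²) = 1 / (1 + 10^+0.07 + 10^-3.83)
   = 1 / (1 + 1.1749 + 0.00014791) = 1/2.1750 = 0.4598
[CO2*] = α₀ × DIC = 0.4598 × 1.43 = 0.657 mmol/L

[CO2*] = 0.657 mmol/L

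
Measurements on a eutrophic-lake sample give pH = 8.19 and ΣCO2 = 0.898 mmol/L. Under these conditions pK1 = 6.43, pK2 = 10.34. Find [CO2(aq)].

α₀ = 1 / (1 + K1/[H⁺] + K1K2/[H⁺]²) = 1 / (1 + 10^+1.76 + 10^-0.39)
   = 1 / (1 + 57.544 + 0.40738) = 1/58.951 = 0.01696
[CO2*] = α₀ × DIC = 0.01696 × 0.898 = 0.0152 mmol/L = 15.2 μmol/L

[CO2*] = 15.2 μmol/L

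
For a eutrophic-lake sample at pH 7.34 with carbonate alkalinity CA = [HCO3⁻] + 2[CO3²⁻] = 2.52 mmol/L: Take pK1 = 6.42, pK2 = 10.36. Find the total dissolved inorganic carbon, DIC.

CA = [HCO3⁻] + 2[CO3²⁻] = (α₁ + 2α₂)·DIC
At pH 7.34: [H⁺]/K1 = 10^-0.92 = 0.12023, K2/[H⁺] = 10^-3.02 = 0.00095499
α₁ = 1/(1 + 0.12023 + 0.00095499) = 1/1.1212 = 0.8919; α₂ = α₁·K2/[H⁺] = 0.0008518
α₁ + 2α₂ = 0.8936
DIC = CA / (α₁ + 2α₂) = 2.52 / 0.8936 = 2.82 mmol/L

DIC = 2.82 mmol/L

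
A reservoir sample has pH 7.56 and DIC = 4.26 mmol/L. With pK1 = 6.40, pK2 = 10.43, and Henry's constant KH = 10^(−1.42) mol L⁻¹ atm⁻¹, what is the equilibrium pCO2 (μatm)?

pCO2 = 7240 μatm

α₀ = 1 / (1 + K1/[H⁺] + K1K2/[H⁺]²) = 1 / (1 + 10^+1.16 + 10^-1.71)
   = 1 / (1 + 14.454 + 0.019498) = 1/15.474 = 0.06462
[CO2*] = α₀ × DIC = 0.06462 × 4.26 = 0.2753 mmol/L
pCO2 = [CO2*]/KH = 2.753×10^-4 / 3.802×10^-2 = 7240 μatm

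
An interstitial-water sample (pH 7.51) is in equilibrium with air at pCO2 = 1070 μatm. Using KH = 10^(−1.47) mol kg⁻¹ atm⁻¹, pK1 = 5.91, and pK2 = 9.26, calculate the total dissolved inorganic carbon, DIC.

[CO2*] = KH · pCO2 = 10^(−1.47) × 1070×10^-6 = 3.626×10^-5 mol/kg
α₀ = 1/(1 + K1/[H⁺] + K1K2/[H⁺]²) = 1/(1 + 10^+1.60 + 10^-0.15) = 0.02409
DIC = [CO2*]/α₀ = 3.626×10^-5 / 0.02409 = 1.51 mmol/kg

DIC = 1.51 mmol/kg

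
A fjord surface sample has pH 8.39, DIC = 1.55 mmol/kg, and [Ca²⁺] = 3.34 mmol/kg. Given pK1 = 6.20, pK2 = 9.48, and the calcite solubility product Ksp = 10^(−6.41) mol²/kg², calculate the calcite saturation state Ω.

α₂ = 1 / (1 + [H⁺]/K2 + [H⁺]²/(K1K2)) = 1 / (1 + 10^+1.09 + 10^-1.10)
   = 1 / (1 + 12.303 + 0.079433) = 1/13.382 = 0.07473
[CO3²⁻] = α₂ × DIC = 0.07473 × 1.55 = 0.1158 mmol/kg
Ksp = 10^(−6.41) = 3.890×10^-7
Ω = [Ca²⁺][CO3²⁻]/Ksp = (3.34×10^-3)(1.158×10^-4) / 3.890×10^-7 = 0.994

Ω = 0.994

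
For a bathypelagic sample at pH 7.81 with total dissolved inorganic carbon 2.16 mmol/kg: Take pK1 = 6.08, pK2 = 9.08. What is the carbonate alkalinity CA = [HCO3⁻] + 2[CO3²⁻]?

CA = [HCO3⁻] + 2[CO3²⁻] = (α₁ + 2α₂)·DIC
At pH 7.81: [H⁺]/K1 = 10^-1.73 = 0.018621, K2/[H⁺] = 10^-1.27 = 0.053703
α₁ = 1/(1 + 0.018621 + 0.053703) = 1/1.0723 = 0.9326; α₂ = α₁·K2/[H⁺] = 0.05008
α₁ + 2α₂ = 1.0327
CA = 1.0327 × 2.16 = 2.23 mmol/kg

CA = 2.23 mmol/kg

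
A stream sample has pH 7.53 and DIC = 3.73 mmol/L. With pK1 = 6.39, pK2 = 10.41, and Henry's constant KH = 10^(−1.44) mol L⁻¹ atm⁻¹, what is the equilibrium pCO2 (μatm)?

α₀ = 1 / (1 + K1/[H⁺] + K1K2/[H⁺]²) = 1 / (1 + 10^+1.14 + 10^-1.74)
   = 1 / (1 + 13.804 + 0.018197) = 1/14.822 = 0.06747
[CO2*] = α₀ × DIC = 0.06747 × 3.73 = 0.2517 mmol/L
pCO2 = [CO2*]/KH = 2.517×10^-4 / 3.631×10^-2 = 6930 μatm

pCO2 = 6930 μatm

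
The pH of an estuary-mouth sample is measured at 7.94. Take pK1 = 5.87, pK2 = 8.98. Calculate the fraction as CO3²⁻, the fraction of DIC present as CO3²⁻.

α₂ = 0.0829

α₂ = 1 / (1 + [H⁺]/K2 + [H⁺]²/(K1K2)) = 1 / (1 + 10^+1.04 + 10^-1.03)
   = 1 / (1 + 10.965 + 0.093325) = 1/12.058 = 0.08293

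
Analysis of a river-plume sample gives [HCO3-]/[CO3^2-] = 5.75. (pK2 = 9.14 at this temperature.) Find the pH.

From K2 = [H⁺][CO3^2-]/[HCO3-]:  pH = pK2 − log₁₀([HCO3-]/[CO3^2-])
log₁₀(5.75) = +0.760
pH = 9.14 − (+0.760) = 8.38

pH = 8.38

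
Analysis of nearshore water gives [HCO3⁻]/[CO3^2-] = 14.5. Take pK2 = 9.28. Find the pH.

From K2 = [H⁺][CO3^2-]/[HCO3⁻]:  pH = pK2 − log₁₀([HCO3⁻]/[CO3^2-])
log₁₀(14.5) = +1.161
pH = 9.28 − (+1.161) = 8.12

pH = 8.12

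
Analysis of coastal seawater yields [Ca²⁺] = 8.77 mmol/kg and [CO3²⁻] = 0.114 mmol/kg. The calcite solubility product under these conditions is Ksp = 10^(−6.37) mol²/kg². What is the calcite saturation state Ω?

Ksp = 10^(−6.37) = 4.266×10^-7
Ω = [Ca²⁺][CO3²⁻]/Ksp = (8.77×10^-3)(0.114×10^-3) / 4.266×10^-7 = 2.34

Ω = 2.34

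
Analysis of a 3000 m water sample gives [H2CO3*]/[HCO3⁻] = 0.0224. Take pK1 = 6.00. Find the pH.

From K1 = [H⁺][HCO3⁻]/[H2CO3*]:  pH = pK1 − log₁₀([H2CO3*]/[HCO3⁻])
log₁₀(0.0224) = -1.650
pH = 6.00 − (-1.650) = 7.65

pH = 7.65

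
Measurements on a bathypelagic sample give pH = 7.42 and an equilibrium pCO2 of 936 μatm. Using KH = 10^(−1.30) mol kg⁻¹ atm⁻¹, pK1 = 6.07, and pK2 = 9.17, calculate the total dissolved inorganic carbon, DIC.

DIC = 1.12 mmol/kg

[CO2*] = KH · pCO2 = 10^(−1.30) × 936×10^-6 = 4.691×10^-5 mol/kg
α₀ = 1/(1 + K1/[H⁺] + K1K2/[H⁺]²) = 1/(1 + 10^+1.35 + 10^-0.40) = 0.04204
DIC = [CO2*]/α₀ = 4.691×10^-5 / 0.04204 = 1.12 mmol/kg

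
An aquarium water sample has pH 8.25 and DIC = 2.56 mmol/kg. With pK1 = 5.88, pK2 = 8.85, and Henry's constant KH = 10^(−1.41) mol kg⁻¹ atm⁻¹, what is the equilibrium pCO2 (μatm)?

pCO2 = 224 μatm

α₀ = 1 / (1 + K1/[H⁺] + K1K2/[H⁺]²) = 1 / (1 + 10^+2.37 + 10^+1.77)
   = 1 / (1 + 234.42 + 58.884) = 1/294.31 = 0.003398
[CO2*] = α₀ × DIC = 0.003398 × 2.56 = 0.008698 mmol/kg = 8.698 μmol/kg
pCO2 = [CO2*]/KH = 8.698×10^-6 / 3.890×10^-2 = 224 μatm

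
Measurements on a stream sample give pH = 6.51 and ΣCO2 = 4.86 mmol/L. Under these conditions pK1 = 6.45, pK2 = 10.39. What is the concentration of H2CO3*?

[CO2*] = 2.26 mmol/L

α₀ = 1 / (1 + K1/[H⁺] + K1K2/[H⁺]²) = 1 / (1 + 10^+0.06 + 10^-3.82)
   = 1 / (1 + 1.1482 + 0.00015136) = 1/2.1483 = 0.4655
[CO2*] = α₀ × DIC = 0.4655 × 4.86 = 2.26 mmol/L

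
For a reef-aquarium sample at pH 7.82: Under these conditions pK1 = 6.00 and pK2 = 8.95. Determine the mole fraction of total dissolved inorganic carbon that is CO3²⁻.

α₂ = 1 / (1 + [H⁺]/K2 + [H⁺]²/(K1K2)) = 1 / (1 + 10^+1.13 + 10^-0.69)
   = 1 / (1 + 13.490 + 0.20417) = 1/14.694 = 0.06806

α₂ = 0.0681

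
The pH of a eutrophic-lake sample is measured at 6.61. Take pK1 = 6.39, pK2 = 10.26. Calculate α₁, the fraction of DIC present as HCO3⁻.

α₁ = 1 / (1 + [H⁺]/K1 + K2/[H⁺]) = 1 / (1 + 10^-0.22 + 10^-3.65)
   = 1 / (1 + 0.60256 + 0.00022387) = 1/1.6028 = 0.6239

α₁ = 0.624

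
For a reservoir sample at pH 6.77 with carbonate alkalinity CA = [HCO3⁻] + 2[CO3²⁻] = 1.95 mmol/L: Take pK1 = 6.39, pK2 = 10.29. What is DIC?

DIC = 2.76 mmol/L

CA = [HCO3⁻] + 2[CO3²⁻] = (α₁ + 2α₂)·DIC
At pH 6.77: [H⁺]/K1 = 10^-0.38 = 0.41687, K2/[H⁺] = 10^-3.52 = 0.00030200
α₁ = 1/(1 + 0.41687 + 0.00030200) = 1/1.4172 = 0.7056; α₂ = α₁·K2/[H⁺] = 0.0002131
α₁ + 2α₂ = 0.7061
DIC = CA / (α₁ + 2α₂) = 1.95 / 0.7061 = 2.76 mmol/L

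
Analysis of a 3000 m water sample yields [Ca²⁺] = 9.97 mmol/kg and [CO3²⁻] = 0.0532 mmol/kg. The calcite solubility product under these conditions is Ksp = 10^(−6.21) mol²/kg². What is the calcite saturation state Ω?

Ω = 0.860

Ksp = 10^(−6.21) = 6.166×10^-7
Ω = [Ca²⁺][CO3²⁻]/Ksp = (9.97×10^-3)(0.0532×10^-3) / 6.166×10^-7 = 0.860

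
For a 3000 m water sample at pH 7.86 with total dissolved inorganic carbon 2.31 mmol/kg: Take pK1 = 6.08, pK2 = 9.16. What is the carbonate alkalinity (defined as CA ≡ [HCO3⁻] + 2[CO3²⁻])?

CA = 2.38 mmol/kg

CA = [HCO3⁻] + 2[CO3²⁻] = (α₁ + 2α₂)·DIC
At pH 7.86: [H⁺]/K1 = 10^-1.78 = 0.016596, K2/[H⁺] = 10^-1.30 = 0.050119
α₁ = 1/(1 + 0.016596 + 0.050119) = 1/1.0667 = 0.9375; α₂ = α₁·K2/[H⁺] = 0.04698
α₁ + 2α₂ = 1.0314
CA = 1.0314 × 2.31 = 2.38 mmol/kg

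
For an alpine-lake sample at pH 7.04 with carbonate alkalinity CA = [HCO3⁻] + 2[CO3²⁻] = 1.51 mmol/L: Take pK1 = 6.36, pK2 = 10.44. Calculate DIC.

DIC = 1.82 mmol/L

CA = [HCO3⁻] + 2[CO3²⁻] = (α₁ + 2α₂)·DIC
At pH 7.04: [H⁺]/K1 = 10^-0.68 = 0.20893, K2/[H⁺] = 10^-3.40 = 0.00039811
α₁ = 1/(1 + 0.20893 + 0.00039811) = 1/1.2093 = 0.8269; α₂ = α₁·K2/[H⁺] = 0.0003292
α₁ + 2α₂ = 0.8276
DIC = CA / (α₁ + 2α₂) = 1.51 / 0.8276 = 1.82 mmol/L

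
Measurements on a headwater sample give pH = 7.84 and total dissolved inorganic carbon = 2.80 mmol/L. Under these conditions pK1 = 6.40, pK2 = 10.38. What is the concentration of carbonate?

α₂ = 1 / (1 + [H⁺]/K2 + [H⁺]²/(K1K2)) = 1 / (1 + 10^+2.54 + 10^+1.10)
   = 1 / (1 + 346.74 + 12.589) = 1/360.33 = 0.002775
[CO3²⁻] = α₂ × DIC = 0.002775 × 2.80 = 0.00777 mmol/L = 7.77 μmol/L

[CO3²⁻] = 7.77 μmol/L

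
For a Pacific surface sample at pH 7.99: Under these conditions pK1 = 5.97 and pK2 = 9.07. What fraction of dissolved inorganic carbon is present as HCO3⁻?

α₁ = 0.915

α₁ = 1 / (1 + [H⁺]/K1 + K2/[H⁺]) = 1 / (1 + 10^-2.02 + 10^-1.08)
   = 1 / (1 + 0.0095499 + 0.083176) = 1/1.0927 = 0.9151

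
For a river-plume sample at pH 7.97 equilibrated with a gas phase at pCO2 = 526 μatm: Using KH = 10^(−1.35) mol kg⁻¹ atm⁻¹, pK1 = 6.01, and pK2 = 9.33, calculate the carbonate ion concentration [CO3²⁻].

[CO3²⁻] = 0.0935 mmol/kg

[CO2*] = KH · pCO2 = 10^(−1.35) × 526×10^-6 = 2.350×10^-5 mol/kg
α₀ = 1/(1 + K1/[H⁺] + K1K2/[H⁺]²) = 1/(1 + 10^+1.96 + 10^+0.60) = 0.01040
DIC = [CO2*]/α₀ = 2.350×10^-5 / 0.01040 = 2.260 mmol/kg
[CO3²⁻] = α₂·DIC; α₂ = 0.04139, so [CO3²⁻] = 0.04139 × 2.260 = 0.0935 mmol/kg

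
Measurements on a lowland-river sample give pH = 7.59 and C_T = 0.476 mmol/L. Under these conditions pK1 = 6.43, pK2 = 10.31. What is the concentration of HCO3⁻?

[HCO3⁻] = 0.444 mmol/L

α₁ = 1 / (1 + [H⁺]/K1 + K2/[H⁺]) = 1 / (1 + 10^-1.16 + 10^-2.72)
   = 1 / (1 + 0.069183 + 0.0019055) = 1/1.0711 = 0.9336
[HCO3⁻] = α₁ × DIC = 0.9336 × 0.476 = 0.444 mmol/L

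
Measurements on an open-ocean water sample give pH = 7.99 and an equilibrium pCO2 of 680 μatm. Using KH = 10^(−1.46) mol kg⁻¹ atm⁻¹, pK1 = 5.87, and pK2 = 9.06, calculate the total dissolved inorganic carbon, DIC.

[CO2*] = KH · pCO2 = 10^(−1.46) × 680×10^-6 = 2.358×10^-5 mol/kg
α₀ = 1/(1 + K1/[H⁺] + K1K2/[H⁺]²) = 1/(1 + 10^+2.12 + 10^+1.05) = 0.006942
DIC = [CO2*]/α₀ = 2.358×10^-5 / 0.006942 = 3.40 mmol/kg

DIC = 3.40 mmol/kg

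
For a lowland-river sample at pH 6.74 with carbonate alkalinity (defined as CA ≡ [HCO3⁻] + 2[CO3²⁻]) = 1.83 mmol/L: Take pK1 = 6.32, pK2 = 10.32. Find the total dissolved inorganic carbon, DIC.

DIC = 2.52 mmol/L

CA = [HCO3⁻] + 2[CO3²⁻] = (α₁ + 2α₂)·DIC
At pH 6.74: [H⁺]/K1 = 10^-0.42 = 0.38019, K2/[H⁺] = 10^-3.58 = 0.00026303
α₁ = 1/(1 + 0.38019 + 0.00026303) = 1/1.3805 = 0.7244; α₂ = α₁·K2/[H⁺] = 0.0001905
α₁ + 2α₂ = 0.7248
DIC = CA / (α₁ + 2α₂) = 1.83 / 0.7248 = 2.52 mmol/L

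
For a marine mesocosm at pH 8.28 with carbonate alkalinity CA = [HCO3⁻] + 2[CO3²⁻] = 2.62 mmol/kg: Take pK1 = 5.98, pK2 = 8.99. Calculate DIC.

CA = [HCO3⁻] + 2[CO3²⁻] = (α₁ + 2α₂)·DIC
At pH 8.28: [H⁺]/K1 = 10^-2.30 = 0.0050119, K2/[H⁺] = 10^-0.71 = 0.19498
α₁ = 1/(1 + 0.0050119 + 0.19498) = 1/1.2000 = 0.8333; α₂ = α₁·K2/[H⁺] = 0.1625
α₁ + 2α₂ = 1.1583
DIC = CA / (α₁ + 2α₂) = 2.62 / 1.1583 = 2.26 mmol/kg

DIC = 2.26 mmol/kg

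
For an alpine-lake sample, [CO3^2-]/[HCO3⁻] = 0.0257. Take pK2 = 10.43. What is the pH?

pH = 8.84

From K2 = [H⁺][CO3^2-]/[HCO3⁻]:  pH = pK2 + log₁₀([CO3^2-]/[HCO3⁻])
log₁₀(0.0257) = -1.590
pH = 10.43 + (-1.590) = 8.84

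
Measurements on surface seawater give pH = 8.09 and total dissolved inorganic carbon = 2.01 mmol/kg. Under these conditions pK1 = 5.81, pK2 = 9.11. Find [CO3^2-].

α₂ = 1 / (1 + [H⁺]/K2 + [H⁺]²/(K1K2)) = 1 / (1 + 10^+1.02 + 10^-1.26)
   = 1 / (1 + 10.471 + 0.054954) = 1/11.526 = 0.08676
[CO3²⁻] = α₂ × DIC = 0.08676 × 2.01 = 0.174 mmol/kg

[CO3²⁻] = 0.174 mmol/kg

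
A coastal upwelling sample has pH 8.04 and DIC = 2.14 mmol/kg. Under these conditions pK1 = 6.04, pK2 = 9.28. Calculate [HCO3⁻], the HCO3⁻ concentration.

[HCO3⁻] = 2.00 mmol/kg

α₁ = 1 / (1 + [H⁺]/K1 + K2/[H⁺]) = 1 / (1 + 10^-2.00 + 10^-1.24)
   = 1 / (1 + 0.010000 + 0.057544) = 1/1.0675 = 0.9367
[HCO3⁻] = α₁ × DIC = 0.9367 × 2.14 = 2.00 mmol/kg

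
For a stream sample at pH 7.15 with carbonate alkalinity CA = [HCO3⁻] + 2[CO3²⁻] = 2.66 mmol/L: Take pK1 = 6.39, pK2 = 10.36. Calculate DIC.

CA = [HCO3⁻] + 2[CO3²⁻] = (α₁ + 2α₂)·DIC
At pH 7.15: [H⁺]/K1 = 10^-0.76 = 0.17378, K2/[H⁺] = 10^-3.21 = 0.00061660
α₁ = 1/(1 + 0.17378 + 0.00061660) = 1/1.1744 = 0.8515; α₂ = α₁·K2/[H⁺] = 0.0005250
α₁ + 2α₂ = 0.8526
DIC = CA / (α₁ + 2α₂) = 2.66 / 0.8526 = 3.12 mmol/L

DIC = 3.12 mmol/L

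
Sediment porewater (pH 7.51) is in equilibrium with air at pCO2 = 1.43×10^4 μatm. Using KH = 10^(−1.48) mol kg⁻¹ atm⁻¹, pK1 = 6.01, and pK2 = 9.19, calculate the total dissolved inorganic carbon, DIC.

DIC = 15.8 mmol/kg

[CO2*] = KH · pCO2 = 10^(−1.48) × 1.43×10^4×10^-6 = 4.735×10^-4 mol/kg
α₀ = 1/(1 + K1/[H⁺] + K1K2/[H⁺]²) = 1/(1 + 10^+1.50 + 10^-0.18) = 0.03004
DIC = [CO2*]/α₀ = 4.735×10^-4 / 0.03004 = 15.8 mmol/kg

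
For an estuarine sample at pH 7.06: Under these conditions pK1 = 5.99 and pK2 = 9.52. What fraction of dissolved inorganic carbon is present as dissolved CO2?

α₀ = 0.0782

α₀ = 1 / (1 + K1/[H⁺] + K1K2/[H⁺]²) = 1 / (1 + 10^+1.07 + 10^-1.39)
   = 1 / (1 + 11.749 + 0.040738) = 1/12.790 = 0.07819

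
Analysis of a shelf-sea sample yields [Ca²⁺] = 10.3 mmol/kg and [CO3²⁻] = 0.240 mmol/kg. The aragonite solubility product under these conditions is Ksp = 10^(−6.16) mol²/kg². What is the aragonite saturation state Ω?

Ksp = 10^(−6.16) = 6.918×10^-7
Ω = [Ca²⁺][CO3²⁻]/Ksp = (10.3×10^-3)(0.240×10^-3) / 6.918×10^-7 = 3.57

Ω = 3.57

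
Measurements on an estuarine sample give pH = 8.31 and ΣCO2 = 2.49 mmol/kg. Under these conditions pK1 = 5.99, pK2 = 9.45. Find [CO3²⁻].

α₂ = 1 / (1 + [H⁺]/K2 + [H⁺]²/(K1K2)) = 1 / (1 + 10^+1.14 + 10^-1.18)
   = 1 / (1 + 13.804 + 0.066069) = 1/14.870 = 0.06725
[CO3²⁻] = α₂ × DIC = 0.06725 × 2.49 = 0.167 mmol/kg

[CO3²⁻] = 0.167 mmol/kg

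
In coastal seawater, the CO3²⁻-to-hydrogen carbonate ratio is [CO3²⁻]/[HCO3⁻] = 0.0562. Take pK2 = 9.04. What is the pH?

From K2 = [H⁺][CO3²⁻]/[HCO3⁻]:  pH = pK2 + log₁₀([CO3²⁻]/[HCO3⁻])
log₁₀(0.0562) = -1.250
pH = 9.04 + (-1.250) = 7.79

pH = 7.79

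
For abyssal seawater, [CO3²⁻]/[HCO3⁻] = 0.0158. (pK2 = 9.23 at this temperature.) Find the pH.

pH = 7.43

From K2 = [H⁺][CO3²⁻]/[HCO3⁻]:  pH = pK2 + log₁₀([CO3²⁻]/[HCO3⁻])
log₁₀(0.0158) = -1.801
pH = 9.23 + (-1.801) = 7.43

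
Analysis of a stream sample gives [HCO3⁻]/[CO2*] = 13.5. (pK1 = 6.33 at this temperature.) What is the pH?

pH = 7.46

From K1 = [H⁺][HCO3⁻]/[CO2*]:  pH = pK1 + log₁₀([HCO3⁻]/[CO2*])
log₁₀(13.5) = +1.130
pH = 6.33 + (+1.130) = 7.46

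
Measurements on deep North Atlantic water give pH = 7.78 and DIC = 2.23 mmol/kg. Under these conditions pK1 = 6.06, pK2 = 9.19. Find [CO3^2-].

[CO3²⁻] = 0.0820 mmol/kg

α₂ = 1 / (1 + [H⁺]/K2 + [H⁺]²/(K1K2)) = 1 / (1 + 10^+1.41 + 10^-0.31)
   = 1 / (1 + 25.704 + 0.48978) = 1/27.194 = 0.03677
[CO3²⁻] = α₂ × DIC = 0.03677 × 2.23 = 0.0820 mmol/kg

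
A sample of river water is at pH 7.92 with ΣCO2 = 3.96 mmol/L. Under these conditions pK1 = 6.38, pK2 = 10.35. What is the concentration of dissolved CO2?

[CO2*] = 0.111 mmol/L

α₀ = 1 / (1 + K1/[H⁺] + K1K2/[H⁺]²) = 1 / (1 + 10^+1.54 + 10^-0.89)
   = 1 / (1 + 34.674 + 0.12882) = 1/35.803 = 0.02793
[CO2*] = α₀ × DIC = 0.02793 × 3.96 = 0.111 mmol/L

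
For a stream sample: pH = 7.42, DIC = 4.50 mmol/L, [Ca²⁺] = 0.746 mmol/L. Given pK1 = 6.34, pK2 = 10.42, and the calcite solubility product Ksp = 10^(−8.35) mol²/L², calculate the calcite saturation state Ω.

Ω = 0.693

α₂ = 1 / (1 + [H⁺]/K2 + [H⁺]²/(K1K2)) = 1 / (1 + 10^+3.00 + 10^+1.92)
   = 1 / (1 + 1000.0 + 83.176) = 1/1084.2 = 0.0009224
[CO3²⁻] = α₂ × DIC = 0.0009224 × 4.50 = 0.004151 mmol/L = 4.151 μmol/L
Ksp = 10^(−8.35) = 4.467×10^-9
Ω = [Ca²⁺][CO3²⁻]/Ksp = (0.746×10^-3)(4.151×10^-6) / 4.467×10^-9 = 0.693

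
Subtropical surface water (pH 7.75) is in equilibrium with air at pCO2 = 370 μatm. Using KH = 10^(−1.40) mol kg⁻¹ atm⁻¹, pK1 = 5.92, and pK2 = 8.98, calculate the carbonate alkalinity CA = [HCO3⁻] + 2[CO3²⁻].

CA = 1.11 mmol/kg

[CO2*] = KH · pCO2 = 10^(−1.40) × 370×10^-6 = 1.473×10^-5 mol/kg
α₀ = 1/(1 + K1/[H⁺] + K1K2/[H⁺]²) = 1/(1 + 10^+1.83 + 10^+0.60) = 0.01378
DIC = [CO2*]/α₀ = 1.473×10^-5 / 0.01378 = 1.069 mmol/kg
CA = (α₁ + 2α₂)·DIC = (0.9314 + 2×0.05484) × 1.069 = 1.11 mmol/kg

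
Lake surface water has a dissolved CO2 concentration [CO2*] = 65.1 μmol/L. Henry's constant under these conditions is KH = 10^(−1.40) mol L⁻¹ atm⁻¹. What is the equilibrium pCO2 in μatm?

pCO2 = 1640 μatm

KH = 10^(−1.40) = 3.981×10^-2 mol L⁻¹ atm⁻¹
pCO2 = [CO2*]/KH = 65.1×10^-6 / 3.981×10^-2 = 1.64×10^-3 atm = 1640 μatm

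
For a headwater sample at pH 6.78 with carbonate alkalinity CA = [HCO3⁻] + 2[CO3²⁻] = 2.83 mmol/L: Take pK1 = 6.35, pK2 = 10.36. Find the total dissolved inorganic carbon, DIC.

CA = [HCO3⁻] + 2[CO3²⁻] = (α₁ + 2α₂)·DIC
At pH 6.78: [H⁺]/K1 = 10^-0.43 = 0.37154, K2/[H⁺] = 10^-3.58 = 0.00026303
α₁ = 1/(1 + 0.37154 + 0.00026303) = 1/1.3718 = 0.7290; α₂ = α₁·K2/[H⁺] = 0.0001917
α₁ + 2α₂ = 0.7294
DIC = CA / (α₁ + 2α₂) = 2.83 / 0.7294 = 3.88 mmol/L

DIC = 3.88 mmol/L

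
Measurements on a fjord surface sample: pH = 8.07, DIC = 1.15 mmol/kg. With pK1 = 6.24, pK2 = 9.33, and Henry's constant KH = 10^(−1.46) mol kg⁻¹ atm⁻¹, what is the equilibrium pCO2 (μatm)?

pCO2 = 459 μatm

α₀ = 1 / (1 + K1/[H⁺] + K1K2/[H⁺]²) = 1 / (1 + 10^+1.83 + 10^+0.57)
   = 1 / (1 + 67.608 + 3.7154) = 1/72.324 = 0.01383
[CO2*] = α₀ × DIC = 0.01383 × 1.15 = 0.01590 mmol/kg = 15.90 μmol/kg
pCO2 = [CO2*]/KH = 1.590×10^-5 / 3.467×10^-2 = 459 μatm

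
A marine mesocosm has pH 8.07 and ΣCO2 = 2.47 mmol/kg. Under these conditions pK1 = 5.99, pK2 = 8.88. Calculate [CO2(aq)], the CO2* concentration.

[CO2*] = 17.7 μmol/kg

α₀ = 1 / (1 + K1/[H⁺] + K1K2/[H⁺]²) = 1 / (1 + 10^+2.08 + 10^+1.27)
   = 1 / (1 + 120.23 + 18.621) = 1/139.85 = 0.007151
[CO2*] = α₀ × DIC = 0.007151 × 2.47 = 0.0177 mmol/kg = 17.7 μmol/kg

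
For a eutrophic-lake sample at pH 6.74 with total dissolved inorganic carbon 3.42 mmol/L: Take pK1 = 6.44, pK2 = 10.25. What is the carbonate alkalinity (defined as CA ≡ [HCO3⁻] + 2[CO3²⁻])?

CA = [HCO3⁻] + 2[CO3²⁻] = (α₁ + 2α₂)·DIC
At pH 6.74: [H⁺]/K1 = 10^-0.30 = 0.50119, K2/[H⁺] = 10^-3.51 = 0.00030903
α₁ = 1/(1 + 0.50119 + 0.00030903) = 1/1.5015 = 0.6660; α₂ = α₁·K2/[H⁺] = 0.0002058
α₁ + 2α₂ = 0.6664
CA = 0.6664 × 3.42 = 2.28 mmol/L

CA = 2.28 mmol/L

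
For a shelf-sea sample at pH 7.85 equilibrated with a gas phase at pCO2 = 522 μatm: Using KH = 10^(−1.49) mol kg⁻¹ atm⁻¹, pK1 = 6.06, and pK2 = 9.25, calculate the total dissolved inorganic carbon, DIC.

DIC = 1.10 mmol/kg

[CO2*] = KH · pCO2 = 10^(−1.49) × 522×10^-6 = 1.689×10^-5 mol/kg
α₀ = 1/(1 + K1/[H⁺] + K1K2/[H⁺]²) = 1/(1 + 10^+1.79 + 10^+0.39) = 0.01536
DIC = [CO2*]/α₀ = 1.689×10^-5 / 0.01536 = 1.10 mmol/kg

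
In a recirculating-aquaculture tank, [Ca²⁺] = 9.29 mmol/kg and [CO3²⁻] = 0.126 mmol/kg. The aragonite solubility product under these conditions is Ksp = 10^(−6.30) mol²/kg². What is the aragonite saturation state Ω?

Ksp = 10^(−6.30) = 5.012×10^-7
Ω = [Ca²⁺][CO3²⁻]/Ksp = (9.29×10^-3)(0.126×10^-3) / 5.012×10^-7 = 2.34

Ω = 2.34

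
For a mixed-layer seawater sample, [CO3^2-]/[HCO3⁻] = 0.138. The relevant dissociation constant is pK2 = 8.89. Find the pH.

From K2 = [H⁺][CO3^2-]/[HCO3⁻]:  pH = pK2 + log₁₀([CO3^2-]/[HCO3⁻])
log₁₀(0.138) = -0.860
pH = 8.89 + (-0.860) = 8.03

pH = 8.03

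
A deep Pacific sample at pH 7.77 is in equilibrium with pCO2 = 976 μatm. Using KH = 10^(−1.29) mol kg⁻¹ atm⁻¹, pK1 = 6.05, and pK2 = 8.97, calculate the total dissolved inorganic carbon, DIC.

DIC = 2.84 mmol/kg

[CO2*] = KH · pCO2 = 10^(−1.29) × 976×10^-6 = 5.006×10^-5 mol/kg
α₀ = 1/(1 + K1/[H⁺] + K1K2/[H⁺]²) = 1/(1 + 10^+1.72 + 10^+0.52) = 0.01761
DIC = [CO2*]/α₀ = 5.006×10^-5 / 0.01761 = 2.84 mmol/kg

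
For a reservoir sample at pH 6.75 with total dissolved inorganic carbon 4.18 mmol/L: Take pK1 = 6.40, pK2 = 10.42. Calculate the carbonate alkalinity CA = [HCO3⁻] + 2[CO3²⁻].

CA = [HCO3⁻] + 2[CO3²⁻] = (α₁ + 2α₂)·DIC
At pH 6.75: [H⁺]/K1 = 10^-0.35 = 0.44668, K2/[H⁺] = 10^-3.67 = 0.00021380
α₁ = 1/(1 + 0.44668 + 0.00021380) = 1/1.4469 = 0.6911; α₂ = α₁·K2/[H⁺] = 0.0001478
α₁ + 2α₂ = 0.6914
CA = 0.6914 × 4.18 = 2.89 mmol/L

CA = 2.89 mmol/L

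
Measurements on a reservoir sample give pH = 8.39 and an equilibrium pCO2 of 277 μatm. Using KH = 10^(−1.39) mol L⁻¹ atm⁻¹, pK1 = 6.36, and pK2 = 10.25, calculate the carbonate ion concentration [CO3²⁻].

[CO3²⁻] = 16.7 μmol/L

[CO2*] = KH · pCO2 = 10^(−1.39) × 277×10^-6 = 1.128×10^-5 mol/L
α₀ = 1/(1 + K1/[H⁺] + K1K2/[H⁺]²) = 1/(1 + 10^+2.03 + 10^+0.17) = 0.009122
DIC = [CO2*]/α₀ = 1.128×10^-5 / 0.009122 = 1.237 mmol/L
[CO3²⁻] = α₂·DIC; α₂ = 0.01349, so [CO3²⁻] = 0.01349 × 1.237 = 0.0167 mmol/L = 16.7 μmol/L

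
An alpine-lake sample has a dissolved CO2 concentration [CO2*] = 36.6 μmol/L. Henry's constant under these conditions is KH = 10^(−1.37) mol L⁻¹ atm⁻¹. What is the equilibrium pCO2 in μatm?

pCO2 = 858 μatm

KH = 10^(−1.37) = 4.266×10^-2 mol L⁻¹ atm⁻¹
pCO2 = [CO2*]/KH = 36.6×10^-6 / 4.266×10^-2 = 8.58×10^-4 atm = 858 μatm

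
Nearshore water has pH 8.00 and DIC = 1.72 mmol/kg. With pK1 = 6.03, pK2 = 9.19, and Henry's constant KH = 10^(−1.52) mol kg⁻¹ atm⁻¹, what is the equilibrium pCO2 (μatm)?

α₀ = 1 / (1 + K1/[H⁺] + K1K2/[H⁺]²) = 1 / (1 + 10^+1.97 + 10^+0.78)
   = 1 / (1 + 93.325 + 6.0256) = 1/100.35 = 0.009965
[CO2*] = α₀ × DIC = 0.009965 × 1.72 = 0.01714 mmol/kg = 17.14 μmol/kg
pCO2 = [CO2*]/KH = 1.714×10^-5 / 3.020×10^-2 = 568 μatm

pCO2 = 568 μatm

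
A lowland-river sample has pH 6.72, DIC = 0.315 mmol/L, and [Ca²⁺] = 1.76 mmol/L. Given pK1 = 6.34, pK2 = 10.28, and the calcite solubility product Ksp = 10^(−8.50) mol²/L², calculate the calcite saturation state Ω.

α₂ = 1 / (1 + [H⁺]/K2 + [H⁺]²/(K1K2)) = 1 / (1 + 10^+3.56 + 10^+3.18)
   = 1 / (1 + 3630.8 + 1513.6) = 1/5145.3 = 0.0001944
[CO3²⁻] = α₂ × DIC = 0.0001944 × 0.315 = 6.122×10^-5 mmol/L = 0.06122 μmol/L
Ksp = 10^(−8.50) = 3.162×10^-9
Ω = [Ca²⁺][CO3²⁻]/Ksp = (1.76×10^-3)(6.122×10^-8) / 3.162×10^-9 = 0.0341

Ω = 0.0341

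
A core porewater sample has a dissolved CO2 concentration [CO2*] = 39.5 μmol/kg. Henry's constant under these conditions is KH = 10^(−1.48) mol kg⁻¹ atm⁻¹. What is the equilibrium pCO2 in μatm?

pCO2 = 1190 μatm

KH = 10^(−1.48) = 3.311×10^-2 mol kg⁻¹ atm⁻¹
pCO2 = [CO2*]/KH = 39.5×10^-6 / 3.311×10^-2 = 1.19×10^-3 atm = 1190 μatm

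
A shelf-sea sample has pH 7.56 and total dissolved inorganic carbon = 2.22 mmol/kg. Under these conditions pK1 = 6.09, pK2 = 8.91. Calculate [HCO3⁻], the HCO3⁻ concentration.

α₁ = 1 / (1 + [H⁺]/K1 + K2/[H⁺]) = 1 / (1 + 10^-1.47 + 10^-1.35)
   = 1 / (1 + 0.033884 + 0.044668) = 1/1.0786 = 0.9272
[HCO3⁻] = α₁ × DIC = 0.9272 × 2.22 = 2.06 mmol/kg

[HCO3⁻] = 2.06 mmol/kg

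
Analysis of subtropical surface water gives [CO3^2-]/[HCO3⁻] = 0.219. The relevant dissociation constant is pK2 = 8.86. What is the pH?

From K2 = [H⁺][CO3^2-]/[HCO3⁻]:  pH = pK2 + log₁₀([CO3^2-]/[HCO3⁻])
log₁₀(0.219) = -0.660
pH = 8.86 + (-0.660) = 8.20

pH = 8.20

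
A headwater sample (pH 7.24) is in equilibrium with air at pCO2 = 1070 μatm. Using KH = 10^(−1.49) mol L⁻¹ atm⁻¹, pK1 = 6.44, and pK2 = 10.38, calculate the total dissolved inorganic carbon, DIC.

DIC = 0.253 mmol/L

[CO2*] = KH · pCO2 = 10^(−1.49) × 1070×10^-6 = 3.462×10^-5 mol/L
α₀ = 1/(1 + K1/[H⁺] + K1K2/[H⁺]²) = 1/(1 + 10^+0.80 + 10^-2.34) = 0.1367
DIC = [CO2*]/α₀ = 3.462×10^-5 / 0.1367 = 0.253 mmol/L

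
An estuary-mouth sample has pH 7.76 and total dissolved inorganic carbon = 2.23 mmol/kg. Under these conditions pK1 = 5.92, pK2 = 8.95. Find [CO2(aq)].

α₀ = 1 / (1 + K1/[H⁺] + K1K2/[H⁺]²) = 1 / (1 + 10^+1.84 + 10^+0.65)
   = 1 / (1 + 69.183 + 4.4668) = 1/74.650 = 0.01340
[CO2*] = α₀ × DIC = 0.01340 × 2.23 = 0.0299 mmol/kg

[CO2*] = 0.0299 mmol/kg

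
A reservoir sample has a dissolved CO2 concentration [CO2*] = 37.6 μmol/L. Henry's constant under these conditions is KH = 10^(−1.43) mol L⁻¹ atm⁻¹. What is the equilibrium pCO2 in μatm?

KH = 10^(−1.43) = 3.715×10^-2 mol L⁻¹ atm⁻¹
pCO2 = [CO2*]/KH = 37.6×10^-6 / 3.715×10^-2 = 1.01×10^-3 atm = 1010 μatm

pCO2 = 1010 μatm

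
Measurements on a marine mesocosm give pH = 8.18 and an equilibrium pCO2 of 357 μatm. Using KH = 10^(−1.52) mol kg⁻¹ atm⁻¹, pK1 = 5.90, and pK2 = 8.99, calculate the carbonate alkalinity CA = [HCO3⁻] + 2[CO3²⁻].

CA = 2.69 mmol/kg

[CO2*] = KH · pCO2 = 10^(−1.52) × 357×10^-6 = 1.078×10^-5 mol/kg
α₀ = 1/(1 + K1/[H⁺] + K1K2/[H⁺]²) = 1/(1 + 10^+2.28 + 10^+1.47) = 0.004524
DIC = [CO2*]/α₀ = 1.078×10^-5 / 0.004524 = 2.383 mmol/kg
CA = (α₁ + 2α₂)·DIC = (0.8620 + 2×0.1335) × 2.383 = 2.69 mmol/kg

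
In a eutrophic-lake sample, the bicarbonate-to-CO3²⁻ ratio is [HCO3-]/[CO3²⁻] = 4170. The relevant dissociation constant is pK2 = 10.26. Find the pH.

From K2 = [H⁺][CO3²⁻]/[HCO3-]:  pH = pK2 − log₁₀([HCO3-]/[CO3²⁻])
log₁₀(4170) = +3.620
pH = 10.26 − (+3.620) = 6.64

pH = 6.64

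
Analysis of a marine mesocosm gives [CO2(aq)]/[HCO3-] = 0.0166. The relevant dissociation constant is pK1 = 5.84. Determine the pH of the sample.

pH = 7.62

From K1 = [H⁺][HCO3-]/[CO2(aq)]:  pH = pK1 − log₁₀([CO2(aq)]/[HCO3-])
log₁₀(0.0166) = -1.780
pH = 5.84 − (-1.780) = 7.62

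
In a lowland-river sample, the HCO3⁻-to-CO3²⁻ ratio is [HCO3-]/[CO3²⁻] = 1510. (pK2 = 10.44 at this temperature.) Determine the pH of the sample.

pH = 7.26

From K2 = [H⁺][CO3²⁻]/[HCO3-]:  pH = pK2 − log₁₀([HCO3-]/[CO3²⁻])
log₁₀(1510) = +3.179
pH = 10.44 − (+3.179) = 7.26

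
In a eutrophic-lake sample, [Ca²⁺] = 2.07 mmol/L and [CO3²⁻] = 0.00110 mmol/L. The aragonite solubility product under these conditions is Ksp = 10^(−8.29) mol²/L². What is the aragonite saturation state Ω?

Ksp = 10^(−8.29) = 5.129×10^-9
Ω = [Ca²⁺][CO3²⁻]/Ksp = (2.07×10^-3)(0.00110×10^-3) / 5.129×10^-9 = 0.444

Ω = 0.444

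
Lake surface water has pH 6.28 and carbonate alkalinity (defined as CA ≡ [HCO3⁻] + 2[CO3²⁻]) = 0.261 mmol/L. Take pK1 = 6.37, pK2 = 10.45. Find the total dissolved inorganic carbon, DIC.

DIC = 0.582 mmol/L

CA = [HCO3⁻] + 2[CO3²⁻] = (α₁ + 2α₂)·DIC
At pH 6.28: [H⁺]/K1 = 10^0.09 = 1.2303, K2/[H⁺] = 10^-4.17 = 6.7608×10^-5
α₁ = 1/(1 + 1.2303 + 6.7608×10^-5) = 1/2.2303 = 0.4484; α₂ = α₁·K2/[H⁺] = 3.031×10^-5
α₁ + 2α₂ = 0.4484
DIC = CA / (α₁ + 2α₂) = 0.261 / 0.4484 = 0.582 mmol/L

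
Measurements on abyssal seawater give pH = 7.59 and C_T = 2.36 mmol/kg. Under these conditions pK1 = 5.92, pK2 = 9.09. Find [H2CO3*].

[CO2*] = 0.0479 mmol/kg

α₀ = 1 / (1 + K1/[H⁺] + K1K2/[H⁺]²) = 1 / (1 + 10^+1.67 + 10^+0.17)
   = 1 / (1 + 46.774 + 1.4791) = 1/49.253 = 0.02030
[CO2*] = α₀ × DIC = 0.02030 × 2.36 = 0.0479 mmol/kg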